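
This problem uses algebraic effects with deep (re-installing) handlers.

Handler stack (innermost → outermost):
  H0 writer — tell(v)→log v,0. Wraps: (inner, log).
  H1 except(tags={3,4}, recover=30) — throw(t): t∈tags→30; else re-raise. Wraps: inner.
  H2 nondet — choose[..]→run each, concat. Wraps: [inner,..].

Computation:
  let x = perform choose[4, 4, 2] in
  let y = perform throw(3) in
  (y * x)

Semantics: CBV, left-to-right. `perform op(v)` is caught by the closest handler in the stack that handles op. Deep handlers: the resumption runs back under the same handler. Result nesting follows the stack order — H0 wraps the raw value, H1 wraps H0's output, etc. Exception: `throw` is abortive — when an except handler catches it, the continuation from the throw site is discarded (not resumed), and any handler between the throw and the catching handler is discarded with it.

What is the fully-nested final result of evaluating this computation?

Answer: [30, 30, 30]

Step-by-step:
choose[4, 4, 2] @ H2
  branch[0] choose=4:
    throw(3) @ H1 caught ⇒ 30
    H2 returns [30]
  branch[1] choose=4:
    throw(3) @ H1 caught ⇒ 30
    H2 returns [30]
  branch[2] choose=2:
    throw(3) @ H1 caught ⇒ 30
    H2 returns [30]
= [30, 30, 30]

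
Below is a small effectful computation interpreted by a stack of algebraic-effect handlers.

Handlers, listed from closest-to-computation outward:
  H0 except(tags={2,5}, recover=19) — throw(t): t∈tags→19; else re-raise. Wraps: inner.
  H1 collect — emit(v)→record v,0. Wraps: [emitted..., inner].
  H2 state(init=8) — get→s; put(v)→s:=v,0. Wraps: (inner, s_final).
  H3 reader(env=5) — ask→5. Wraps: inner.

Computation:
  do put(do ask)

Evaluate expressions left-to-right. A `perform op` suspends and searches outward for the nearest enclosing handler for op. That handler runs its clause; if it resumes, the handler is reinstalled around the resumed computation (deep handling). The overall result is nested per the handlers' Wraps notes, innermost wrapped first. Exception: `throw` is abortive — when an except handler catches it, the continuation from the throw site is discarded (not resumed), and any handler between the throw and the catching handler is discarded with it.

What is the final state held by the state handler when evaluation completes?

Step-by-step:
ask @ H3 ⇒ 5
put(5) @ H2 ⇒ s:=5
H0 returns 0
H1 returns [0]
H2 returns ([0], 5)
H3 returns ([0], 5)
= ([0], 5)

Answer: 5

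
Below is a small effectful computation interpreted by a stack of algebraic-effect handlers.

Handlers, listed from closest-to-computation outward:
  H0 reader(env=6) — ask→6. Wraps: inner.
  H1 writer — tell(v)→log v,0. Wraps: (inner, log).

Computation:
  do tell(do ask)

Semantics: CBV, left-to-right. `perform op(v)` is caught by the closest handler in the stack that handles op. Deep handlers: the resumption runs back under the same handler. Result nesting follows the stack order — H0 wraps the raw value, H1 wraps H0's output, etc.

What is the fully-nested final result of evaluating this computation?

Working:
ask @ H0 ⇒ 6
tell(6) @ H1 ⇒ log+=6
H0 returns 0
H1 returns (0, (6))
= (0, (6))

Answer: (0, (6))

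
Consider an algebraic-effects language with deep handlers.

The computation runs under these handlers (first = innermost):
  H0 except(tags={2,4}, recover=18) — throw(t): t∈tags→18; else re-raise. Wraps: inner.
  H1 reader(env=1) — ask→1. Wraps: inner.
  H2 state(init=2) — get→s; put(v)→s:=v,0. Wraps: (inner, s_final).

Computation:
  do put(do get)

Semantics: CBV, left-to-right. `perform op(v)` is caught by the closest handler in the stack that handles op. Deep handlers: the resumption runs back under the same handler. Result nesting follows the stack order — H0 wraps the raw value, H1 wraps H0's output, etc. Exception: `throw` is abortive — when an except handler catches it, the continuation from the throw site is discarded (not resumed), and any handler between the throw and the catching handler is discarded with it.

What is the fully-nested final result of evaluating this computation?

Step-by-step:
get @ H2 ⇒ 2
put(2) @ H2 ⇒ s:=2
H0 returns 0
H1 returns 0
H2 returns (0, 2)
= (0, 2)

Answer: (0, 2)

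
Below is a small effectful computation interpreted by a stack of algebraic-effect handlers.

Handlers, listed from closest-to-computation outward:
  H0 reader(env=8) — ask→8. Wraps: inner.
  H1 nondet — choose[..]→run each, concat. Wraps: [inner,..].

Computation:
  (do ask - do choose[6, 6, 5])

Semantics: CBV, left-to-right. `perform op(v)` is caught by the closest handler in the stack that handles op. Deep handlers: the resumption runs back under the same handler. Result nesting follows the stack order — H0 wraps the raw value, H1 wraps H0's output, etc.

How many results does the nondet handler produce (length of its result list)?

Answer: 3

Evaluation trace:
ask @ H0 ⇒ 8
choose[6, 6, 5] @ H1
  branch[0] choose=6:
    H0 returns 2
    H1 returns [2]
  branch[1] choose=6:
    H0 returns 2
    H1 returns [2]
  branch[2] choose=5:
    H0 returns 3
    H1 returns [3]
= [2, 2, 3]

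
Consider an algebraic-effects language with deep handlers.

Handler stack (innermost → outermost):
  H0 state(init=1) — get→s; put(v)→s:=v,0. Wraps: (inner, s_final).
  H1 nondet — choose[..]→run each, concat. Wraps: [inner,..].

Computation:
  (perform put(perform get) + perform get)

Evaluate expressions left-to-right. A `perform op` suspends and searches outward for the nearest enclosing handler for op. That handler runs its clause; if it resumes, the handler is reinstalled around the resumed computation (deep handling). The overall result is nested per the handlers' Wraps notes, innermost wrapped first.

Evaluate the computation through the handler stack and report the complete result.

Answer: [(1, 1)]

Step-by-step:
get @ H0 ⇒ 1
put(1) @ H0 ⇒ s:=1
get @ H0 ⇒ 1
H0 returns (1, 1)
H1 returns [(1, 1)]
= [(1, 1)]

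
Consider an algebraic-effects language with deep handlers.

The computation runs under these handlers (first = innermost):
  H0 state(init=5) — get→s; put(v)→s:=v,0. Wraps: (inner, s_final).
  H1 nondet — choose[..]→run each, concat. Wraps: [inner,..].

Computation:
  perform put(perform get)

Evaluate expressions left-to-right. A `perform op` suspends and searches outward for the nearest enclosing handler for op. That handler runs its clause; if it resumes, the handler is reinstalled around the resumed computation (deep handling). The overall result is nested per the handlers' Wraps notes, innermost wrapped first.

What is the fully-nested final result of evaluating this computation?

Answer: [(0, 5)]

Working:
get @ H0 ⇒ 5
put(5) @ H0 ⇒ s:=5
H0 returns (0, 5)
H1 returns [(0, 5)]
= [(0, 5)]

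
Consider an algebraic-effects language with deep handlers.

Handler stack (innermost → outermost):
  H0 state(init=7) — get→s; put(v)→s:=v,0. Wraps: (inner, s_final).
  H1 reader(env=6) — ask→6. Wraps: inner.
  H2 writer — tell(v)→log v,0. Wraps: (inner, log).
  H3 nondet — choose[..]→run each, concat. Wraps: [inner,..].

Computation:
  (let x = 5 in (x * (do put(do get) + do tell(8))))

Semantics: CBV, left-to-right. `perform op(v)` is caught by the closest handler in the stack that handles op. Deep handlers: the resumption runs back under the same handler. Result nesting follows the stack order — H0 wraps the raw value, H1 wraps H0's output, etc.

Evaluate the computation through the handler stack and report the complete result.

Answer: [((0, 7), (8))]

Working:
get @ H0 ⇒ 7
put(7) @ H0 ⇒ s:=7
tell(8) @ H2 ⇒ log+=8
H0 returns (0, 7)
H1 returns (0, 7)
H2 returns ((0, 7), (8))
H3 returns [((0, 7), (8))]
= [((0, 7), (8))]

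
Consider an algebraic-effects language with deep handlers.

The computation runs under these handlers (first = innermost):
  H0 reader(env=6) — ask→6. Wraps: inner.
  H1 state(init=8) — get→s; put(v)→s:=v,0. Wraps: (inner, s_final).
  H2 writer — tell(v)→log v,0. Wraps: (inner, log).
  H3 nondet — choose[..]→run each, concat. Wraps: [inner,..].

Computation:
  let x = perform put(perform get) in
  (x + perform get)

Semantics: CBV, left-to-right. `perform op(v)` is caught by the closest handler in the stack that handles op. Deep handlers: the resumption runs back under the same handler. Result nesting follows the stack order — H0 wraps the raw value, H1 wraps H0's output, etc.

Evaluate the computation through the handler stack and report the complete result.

Working:
get @ H1 ⇒ 8
put(8) @ H1 ⇒ s:=8
get @ H1 ⇒ 8
H0 returns 8
H1 returns (8, 8)
H2 returns ((8, 8), ())
H3 returns [((8, 8), ())]
= [((8, 8), ())]

Answer: [((8, 8), ())]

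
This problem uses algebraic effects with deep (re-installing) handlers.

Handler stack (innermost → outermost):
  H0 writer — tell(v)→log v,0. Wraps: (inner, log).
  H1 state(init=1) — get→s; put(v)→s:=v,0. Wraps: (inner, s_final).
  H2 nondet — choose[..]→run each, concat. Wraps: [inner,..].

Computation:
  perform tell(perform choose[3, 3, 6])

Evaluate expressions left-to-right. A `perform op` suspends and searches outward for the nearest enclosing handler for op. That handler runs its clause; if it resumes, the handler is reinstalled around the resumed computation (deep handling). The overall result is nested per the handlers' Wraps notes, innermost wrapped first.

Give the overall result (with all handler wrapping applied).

Working:
choose[3, 3, 6] @ H2
  branch[0] choose=3:
    tell(3) @ H0 ⇒ log+=3
    H0 returns (0, (3))
    H1 returns ((0, (3)), 1)
    H2 returns [((0, (3)), 1)]
  branch[1] choose=3:
    tell(3) @ H0 ⇒ log+=3
    H0 returns (0, (3))
    H1 returns ((0, (3)), 1)
    H2 returns [((0, (3)), 1)]
  branch[2] choose=6:
    tell(6) @ H0 ⇒ log+=6
    H0 returns (0, (6))
    H1 returns ((0, (6)), 1)
    H2 returns [((0, (6)), 1)]
= [((0, (3)), 1), ((0, (3)), 1), ((0, (6)), 1)]

Answer: [((0, (3)), 1), ((0, (3)), 1), ((0, (6)), 1)]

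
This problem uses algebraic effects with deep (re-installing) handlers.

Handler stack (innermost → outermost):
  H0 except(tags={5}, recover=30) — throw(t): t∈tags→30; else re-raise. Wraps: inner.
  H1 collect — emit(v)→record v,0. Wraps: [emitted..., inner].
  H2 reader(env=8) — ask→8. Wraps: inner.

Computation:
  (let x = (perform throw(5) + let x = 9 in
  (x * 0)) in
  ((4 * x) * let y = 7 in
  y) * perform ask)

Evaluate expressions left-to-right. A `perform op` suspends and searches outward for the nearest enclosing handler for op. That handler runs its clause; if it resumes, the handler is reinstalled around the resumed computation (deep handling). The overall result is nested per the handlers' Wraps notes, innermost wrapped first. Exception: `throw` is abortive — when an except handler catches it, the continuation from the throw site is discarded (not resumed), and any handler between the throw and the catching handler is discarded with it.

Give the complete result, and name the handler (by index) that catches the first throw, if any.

Answer: [30] ; first throw caught by: H0

Evaluation trace:
throw(5) @ H0 caught ⇒ 30
H1 returns [30]
H2 returns [30]
= [30]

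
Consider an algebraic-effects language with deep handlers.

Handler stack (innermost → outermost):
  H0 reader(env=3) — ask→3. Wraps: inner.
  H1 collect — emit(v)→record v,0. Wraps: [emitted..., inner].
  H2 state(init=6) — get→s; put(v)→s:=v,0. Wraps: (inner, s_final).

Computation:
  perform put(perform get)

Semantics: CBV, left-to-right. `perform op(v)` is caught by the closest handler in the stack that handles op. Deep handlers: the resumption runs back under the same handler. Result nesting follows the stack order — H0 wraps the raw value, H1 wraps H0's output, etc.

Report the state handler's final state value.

Evaluation trace:
get @ H2 ⇒ 6
put(6) @ H2 ⇒ s:=6
H0 returns 0
H1 returns [0]
H2 returns ([0], 6)
= ([0], 6)

Answer: 6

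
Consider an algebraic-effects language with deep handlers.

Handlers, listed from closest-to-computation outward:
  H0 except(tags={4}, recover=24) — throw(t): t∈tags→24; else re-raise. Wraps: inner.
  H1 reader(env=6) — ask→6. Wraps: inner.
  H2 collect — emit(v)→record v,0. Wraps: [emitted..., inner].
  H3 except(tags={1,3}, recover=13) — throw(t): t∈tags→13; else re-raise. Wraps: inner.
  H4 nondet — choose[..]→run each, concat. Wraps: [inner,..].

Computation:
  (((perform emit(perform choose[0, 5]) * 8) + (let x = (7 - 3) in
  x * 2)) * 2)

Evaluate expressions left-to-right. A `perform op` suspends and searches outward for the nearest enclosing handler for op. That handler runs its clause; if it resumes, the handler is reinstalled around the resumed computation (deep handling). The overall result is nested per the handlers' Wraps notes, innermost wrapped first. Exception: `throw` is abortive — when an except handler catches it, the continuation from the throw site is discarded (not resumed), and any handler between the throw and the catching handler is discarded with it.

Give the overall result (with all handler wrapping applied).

Working:
choose[0, 5] @ H4
  branch[0] choose=0:
    emit(0) @ H2 ⇒ out+=0
    H0 returns 16
    H1 returns 16
    H2 returns [0, 16]
    H3 returns [0, 16]
    H4 returns [[0, 16]]
  branch[1] choose=5:
    emit(5) @ H2 ⇒ out+=5
    H0 returns 16
    H1 returns 16
    H2 returns [5, 16]
    H3 returns [5, 16]
    H4 returns [[5, 16]]
= [[0, 16], [5, 16]]

Answer: [[0, 16], [5, 16]]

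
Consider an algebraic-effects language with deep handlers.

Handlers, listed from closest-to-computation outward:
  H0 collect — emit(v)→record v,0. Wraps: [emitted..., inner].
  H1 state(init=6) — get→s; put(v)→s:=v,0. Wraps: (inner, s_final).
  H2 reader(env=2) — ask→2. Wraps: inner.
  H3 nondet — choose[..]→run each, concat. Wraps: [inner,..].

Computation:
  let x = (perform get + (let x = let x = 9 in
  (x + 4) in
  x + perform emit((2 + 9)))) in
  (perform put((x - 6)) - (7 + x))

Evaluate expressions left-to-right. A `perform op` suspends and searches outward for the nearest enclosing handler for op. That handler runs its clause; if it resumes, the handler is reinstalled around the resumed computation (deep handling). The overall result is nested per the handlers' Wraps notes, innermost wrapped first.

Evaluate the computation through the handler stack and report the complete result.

Answer: [([11, -26], 13)]

Step-by-step:
get @ H1 ⇒ 6
emit(11) @ H0 ⇒ out+=11
put(13) @ H1 ⇒ s:=13
H0 returns [11, -26]
H1 returns ([11, -26], 13)
H2 returns ([11, -26], 13)
H3 returns [([11, -26], 13)]
= [([11, -26], 13)]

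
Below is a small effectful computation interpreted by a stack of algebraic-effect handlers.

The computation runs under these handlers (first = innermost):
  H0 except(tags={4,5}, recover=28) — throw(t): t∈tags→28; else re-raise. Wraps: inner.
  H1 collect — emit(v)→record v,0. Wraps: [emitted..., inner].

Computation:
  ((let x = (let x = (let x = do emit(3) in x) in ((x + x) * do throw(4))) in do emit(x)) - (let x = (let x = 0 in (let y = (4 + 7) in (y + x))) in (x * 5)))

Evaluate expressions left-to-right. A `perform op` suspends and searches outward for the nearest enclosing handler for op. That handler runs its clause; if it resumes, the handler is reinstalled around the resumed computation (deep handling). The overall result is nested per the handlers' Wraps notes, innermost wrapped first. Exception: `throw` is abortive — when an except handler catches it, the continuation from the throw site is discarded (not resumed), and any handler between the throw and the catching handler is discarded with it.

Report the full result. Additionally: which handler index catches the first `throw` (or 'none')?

Answer: [3, 28] ; first throw caught by: H0

Step-by-step:
emit(3) @ H1 ⇒ out+=3
throw(4) @ H0 caught ⇒ 28
H1 returns [3, 28]
= [3, 28]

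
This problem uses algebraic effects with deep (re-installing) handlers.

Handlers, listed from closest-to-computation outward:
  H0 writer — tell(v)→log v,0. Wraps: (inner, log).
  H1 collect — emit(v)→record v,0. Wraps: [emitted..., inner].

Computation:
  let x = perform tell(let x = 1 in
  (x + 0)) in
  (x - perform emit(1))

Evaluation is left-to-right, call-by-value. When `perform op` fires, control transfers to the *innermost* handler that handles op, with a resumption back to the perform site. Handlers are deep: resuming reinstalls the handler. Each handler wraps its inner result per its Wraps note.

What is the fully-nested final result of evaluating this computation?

Evaluation trace:
tell(1) @ H0 ⇒ log+=1
emit(1) @ H1 ⇒ out+=1
H0 returns (0, (1))
H1 returns [1, (0, (1))]
= [1, (0, (1))]

Answer: [1, (0, (1))]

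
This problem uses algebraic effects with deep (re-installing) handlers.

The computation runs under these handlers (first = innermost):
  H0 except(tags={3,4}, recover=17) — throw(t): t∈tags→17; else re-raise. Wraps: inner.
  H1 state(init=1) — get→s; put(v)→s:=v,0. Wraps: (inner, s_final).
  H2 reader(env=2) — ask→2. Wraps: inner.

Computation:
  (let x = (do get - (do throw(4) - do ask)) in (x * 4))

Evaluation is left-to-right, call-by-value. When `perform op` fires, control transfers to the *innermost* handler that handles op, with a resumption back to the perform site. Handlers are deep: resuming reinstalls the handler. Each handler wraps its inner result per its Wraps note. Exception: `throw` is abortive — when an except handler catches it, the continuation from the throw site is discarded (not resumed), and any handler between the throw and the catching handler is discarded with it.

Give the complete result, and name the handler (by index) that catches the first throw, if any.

Answer: (17, 1) ; first throw caught by: H0

Step-by-step:
get @ H1 ⇒ 1
throw(4) @ H0 caught ⇒ 17
H1 returns (17, 1)
H2 returns (17, 1)
= (17, 1)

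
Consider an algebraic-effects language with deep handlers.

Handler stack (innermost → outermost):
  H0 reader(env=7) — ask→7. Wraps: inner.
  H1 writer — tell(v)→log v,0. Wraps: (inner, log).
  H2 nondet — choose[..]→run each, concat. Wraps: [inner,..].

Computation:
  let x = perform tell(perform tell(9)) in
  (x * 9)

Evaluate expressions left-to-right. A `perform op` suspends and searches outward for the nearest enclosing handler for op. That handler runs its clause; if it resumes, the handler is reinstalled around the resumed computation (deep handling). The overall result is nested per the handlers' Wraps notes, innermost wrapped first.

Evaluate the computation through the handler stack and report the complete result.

Answer: [(0, (9, 0))]

Step-by-step:
tell(9) @ H1 ⇒ log+=9
tell(0) @ H1 ⇒ log+=0
H0 returns 0
H1 returns (0, (9, 0))
H2 returns [(0, (9, 0))]
= [(0, (9, 0))]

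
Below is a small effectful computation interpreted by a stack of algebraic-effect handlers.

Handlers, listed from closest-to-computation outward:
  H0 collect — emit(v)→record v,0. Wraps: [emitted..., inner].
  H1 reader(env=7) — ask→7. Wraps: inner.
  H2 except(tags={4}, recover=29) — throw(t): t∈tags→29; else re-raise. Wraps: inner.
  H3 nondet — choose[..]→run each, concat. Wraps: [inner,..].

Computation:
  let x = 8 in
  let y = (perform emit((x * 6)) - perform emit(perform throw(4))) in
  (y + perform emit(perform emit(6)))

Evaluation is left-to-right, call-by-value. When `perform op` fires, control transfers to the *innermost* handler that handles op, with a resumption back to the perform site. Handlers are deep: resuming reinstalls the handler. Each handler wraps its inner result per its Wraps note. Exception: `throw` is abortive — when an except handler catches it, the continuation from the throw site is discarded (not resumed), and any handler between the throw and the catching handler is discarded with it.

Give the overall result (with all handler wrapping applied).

Working:
emit(48) @ H0 ⇒ out+=48
throw(4) @ H2 caught ⇒ 29
H3 returns [29]
= [29]

Answer: [29]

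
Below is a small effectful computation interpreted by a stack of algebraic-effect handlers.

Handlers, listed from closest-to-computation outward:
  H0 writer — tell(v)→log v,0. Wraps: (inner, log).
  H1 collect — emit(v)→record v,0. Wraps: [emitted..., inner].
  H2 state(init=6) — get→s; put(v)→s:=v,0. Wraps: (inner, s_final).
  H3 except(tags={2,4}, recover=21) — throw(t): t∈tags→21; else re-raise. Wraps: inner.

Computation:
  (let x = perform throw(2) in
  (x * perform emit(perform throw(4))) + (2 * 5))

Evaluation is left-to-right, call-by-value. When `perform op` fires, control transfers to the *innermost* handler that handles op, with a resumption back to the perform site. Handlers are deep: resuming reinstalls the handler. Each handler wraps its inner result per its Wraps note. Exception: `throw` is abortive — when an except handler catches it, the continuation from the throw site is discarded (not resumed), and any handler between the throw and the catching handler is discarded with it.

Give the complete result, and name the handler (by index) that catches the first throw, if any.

Evaluation trace:
throw(2) @ H3 caught ⇒ 21
= 21

Answer: 21 ; first throw caught by: H3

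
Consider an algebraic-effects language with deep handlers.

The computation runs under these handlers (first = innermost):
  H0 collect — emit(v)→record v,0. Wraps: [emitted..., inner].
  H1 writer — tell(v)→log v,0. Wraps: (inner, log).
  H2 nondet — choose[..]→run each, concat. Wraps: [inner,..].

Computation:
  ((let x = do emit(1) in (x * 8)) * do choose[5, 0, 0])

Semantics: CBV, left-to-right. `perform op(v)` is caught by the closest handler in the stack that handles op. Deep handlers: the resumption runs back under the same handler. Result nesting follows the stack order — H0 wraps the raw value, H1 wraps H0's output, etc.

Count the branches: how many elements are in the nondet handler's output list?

Evaluation trace:
emit(1) @ H0 ⇒ out+=1
choose[5, 0, 0] @ H2
  branch[0] choose=5:
    H0 returns [1, 0]
    H1 returns ([1, 0], ())
    H2 returns [([1, 0], ())]
  branch[1] choose=0:
    H0 returns [1, 0]
    H1 returns ([1, 0], ())
    H2 returns [([1, 0], ())]
  branch[2] choose=0:
    H0 returns [1, 0]
    H1 returns ([1, 0], ())
    H2 returns [([1, 0], ())]
= [([1, 0], ()), ([1, 0], ()), ([1, 0], ())]

Answer: 3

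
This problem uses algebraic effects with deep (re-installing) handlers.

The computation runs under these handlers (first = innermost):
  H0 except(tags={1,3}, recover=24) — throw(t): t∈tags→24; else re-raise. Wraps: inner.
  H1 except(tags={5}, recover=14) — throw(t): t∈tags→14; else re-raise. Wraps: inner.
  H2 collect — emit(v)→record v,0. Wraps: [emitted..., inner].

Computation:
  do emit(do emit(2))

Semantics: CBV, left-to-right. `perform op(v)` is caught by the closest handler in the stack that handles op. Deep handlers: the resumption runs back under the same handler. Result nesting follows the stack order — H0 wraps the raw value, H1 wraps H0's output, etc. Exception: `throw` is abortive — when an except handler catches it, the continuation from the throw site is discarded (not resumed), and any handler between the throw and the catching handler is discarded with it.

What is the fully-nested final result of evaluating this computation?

Step-by-step:
emit(2) @ H2 ⇒ out+=2
emit(0) @ H2 ⇒ out+=0
H0 returns 0
H1 returns 0
H2 returns [2, 0, 0]
= [2, 0, 0]

Answer: [2, 0, 0]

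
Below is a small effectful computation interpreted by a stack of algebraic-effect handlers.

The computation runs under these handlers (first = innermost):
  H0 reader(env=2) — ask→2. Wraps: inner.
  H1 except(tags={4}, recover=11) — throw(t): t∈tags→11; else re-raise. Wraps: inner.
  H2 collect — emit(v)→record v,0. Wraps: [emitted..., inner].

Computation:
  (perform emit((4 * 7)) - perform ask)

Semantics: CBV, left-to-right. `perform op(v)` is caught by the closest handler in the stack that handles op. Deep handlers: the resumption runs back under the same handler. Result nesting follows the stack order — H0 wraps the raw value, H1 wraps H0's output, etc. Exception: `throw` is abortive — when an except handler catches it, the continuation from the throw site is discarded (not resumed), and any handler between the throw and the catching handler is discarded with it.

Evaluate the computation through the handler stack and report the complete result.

Step-by-step:
emit(28) @ H2 ⇒ out+=28
ask @ H0 ⇒ 2
H0 returns -2
H1 returns -2
H2 returns [28, -2]
= [28, -2]

Answer: [28, -2]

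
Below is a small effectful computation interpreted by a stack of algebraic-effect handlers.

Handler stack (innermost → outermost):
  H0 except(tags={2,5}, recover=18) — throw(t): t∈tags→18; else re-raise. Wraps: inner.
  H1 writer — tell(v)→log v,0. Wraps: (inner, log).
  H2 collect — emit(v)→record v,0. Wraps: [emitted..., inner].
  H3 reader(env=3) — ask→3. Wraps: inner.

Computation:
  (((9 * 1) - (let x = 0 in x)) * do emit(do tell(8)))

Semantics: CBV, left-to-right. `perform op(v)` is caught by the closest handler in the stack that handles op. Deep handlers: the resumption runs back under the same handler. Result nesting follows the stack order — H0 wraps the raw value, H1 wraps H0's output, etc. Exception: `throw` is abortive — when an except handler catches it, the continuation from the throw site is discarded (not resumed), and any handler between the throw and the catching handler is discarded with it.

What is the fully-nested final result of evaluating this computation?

Answer: [0, (0, (8))]

Working:
tell(8) @ H1 ⇒ log+=8
emit(0) @ H2 ⇒ out+=0
H0 returns 0
H1 returns (0, (8))
H2 returns [0, (0, (8))]
H3 returns [0, (0, (8))]
= [0, (0, (8))]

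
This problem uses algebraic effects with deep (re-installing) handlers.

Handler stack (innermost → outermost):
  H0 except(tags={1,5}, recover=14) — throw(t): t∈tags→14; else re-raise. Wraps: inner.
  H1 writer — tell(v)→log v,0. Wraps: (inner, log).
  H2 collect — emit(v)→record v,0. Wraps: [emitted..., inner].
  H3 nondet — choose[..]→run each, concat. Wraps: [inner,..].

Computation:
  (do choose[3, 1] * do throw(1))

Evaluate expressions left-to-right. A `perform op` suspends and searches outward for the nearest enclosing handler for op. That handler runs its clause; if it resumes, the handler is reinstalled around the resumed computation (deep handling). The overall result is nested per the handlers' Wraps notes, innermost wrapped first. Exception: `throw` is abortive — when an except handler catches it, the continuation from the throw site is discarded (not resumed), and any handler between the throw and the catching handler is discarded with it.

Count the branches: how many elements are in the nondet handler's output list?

Answer: 2

Step-by-step:
choose[3, 1] @ H3
  branch[0] choose=3:
    throw(1) @ H0 caught ⇒ 14
    H1 returns (14, ())
    H2 returns [(14, ())]
    H3 returns [[(14, ())]]
  branch[1] choose=1:
    throw(1) @ H0 caught ⇒ 14
    H1 returns (14, ())
    H2 returns [(14, ())]
    H3 returns [[(14, ())]]
= [[(14, ())], [(14, ())]]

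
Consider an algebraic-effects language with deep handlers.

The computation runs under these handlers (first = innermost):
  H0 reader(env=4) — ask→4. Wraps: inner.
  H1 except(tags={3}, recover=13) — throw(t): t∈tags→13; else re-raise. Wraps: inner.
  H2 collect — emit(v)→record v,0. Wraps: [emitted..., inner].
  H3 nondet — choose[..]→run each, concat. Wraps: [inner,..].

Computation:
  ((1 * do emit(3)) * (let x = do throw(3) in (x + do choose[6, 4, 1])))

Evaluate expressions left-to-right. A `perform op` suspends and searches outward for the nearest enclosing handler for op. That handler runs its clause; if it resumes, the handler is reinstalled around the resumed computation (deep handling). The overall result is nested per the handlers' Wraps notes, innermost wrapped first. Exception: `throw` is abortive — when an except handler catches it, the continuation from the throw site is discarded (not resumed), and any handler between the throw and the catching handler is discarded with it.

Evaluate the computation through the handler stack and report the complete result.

Step-by-step:
emit(3) @ H2 ⇒ out+=3
throw(3) @ H1 caught ⇒ 13
H2 returns [3, 13]
H3 returns [[3, 13]]
= [[3, 13]]

Answer: [[3, 13]]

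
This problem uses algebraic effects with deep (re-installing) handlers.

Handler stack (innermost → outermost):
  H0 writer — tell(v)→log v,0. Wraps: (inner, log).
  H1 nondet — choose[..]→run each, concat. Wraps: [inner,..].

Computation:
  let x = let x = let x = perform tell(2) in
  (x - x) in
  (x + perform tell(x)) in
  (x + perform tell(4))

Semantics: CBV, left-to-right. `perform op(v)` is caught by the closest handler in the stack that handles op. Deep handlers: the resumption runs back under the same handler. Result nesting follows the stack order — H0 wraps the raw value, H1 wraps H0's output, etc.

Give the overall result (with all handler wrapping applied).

Answer: [(0, (2, 0, 4))]

Evaluation trace:
tell(2) @ H0 ⇒ log+=2
tell(0) @ H0 ⇒ log+=0
tell(4) @ H0 ⇒ log+=4
H0 returns (0, (2, 0, 4))
H1 returns [(0, (2, 0, 4))]
= [(0, (2, 0, 4))]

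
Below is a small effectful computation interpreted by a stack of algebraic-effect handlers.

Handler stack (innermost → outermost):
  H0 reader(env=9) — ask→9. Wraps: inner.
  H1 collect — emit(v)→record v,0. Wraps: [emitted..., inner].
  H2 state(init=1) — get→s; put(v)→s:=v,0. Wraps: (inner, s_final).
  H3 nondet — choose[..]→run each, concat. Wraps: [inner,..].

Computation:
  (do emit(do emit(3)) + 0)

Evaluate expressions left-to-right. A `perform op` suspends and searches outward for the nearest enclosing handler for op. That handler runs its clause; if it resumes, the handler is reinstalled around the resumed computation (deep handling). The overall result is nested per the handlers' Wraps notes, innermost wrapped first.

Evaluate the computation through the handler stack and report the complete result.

Answer: [([3, 0, 0], 1)]

Working:
emit(3) @ H1 ⇒ out+=3
emit(0) @ H1 ⇒ out+=0
H0 returns 0
H1 returns [3, 0, 0]
H2 returns ([3, 0, 0], 1)
H3 returns [([3, 0, 0], 1)]
= [([3, 0, 0], 1)]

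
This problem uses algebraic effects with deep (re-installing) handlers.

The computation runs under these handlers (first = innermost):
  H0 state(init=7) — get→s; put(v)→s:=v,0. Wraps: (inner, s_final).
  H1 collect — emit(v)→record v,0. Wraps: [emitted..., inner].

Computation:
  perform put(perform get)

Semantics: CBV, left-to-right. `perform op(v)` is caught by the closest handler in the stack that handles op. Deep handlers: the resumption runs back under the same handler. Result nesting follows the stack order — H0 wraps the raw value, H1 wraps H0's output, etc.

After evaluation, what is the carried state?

Answer: 7

Working:
get @ H0 ⇒ 7
put(7) @ H0 ⇒ s:=7
H0 returns (0, 7)
H1 returns [(0, 7)]
= [(0, 7)]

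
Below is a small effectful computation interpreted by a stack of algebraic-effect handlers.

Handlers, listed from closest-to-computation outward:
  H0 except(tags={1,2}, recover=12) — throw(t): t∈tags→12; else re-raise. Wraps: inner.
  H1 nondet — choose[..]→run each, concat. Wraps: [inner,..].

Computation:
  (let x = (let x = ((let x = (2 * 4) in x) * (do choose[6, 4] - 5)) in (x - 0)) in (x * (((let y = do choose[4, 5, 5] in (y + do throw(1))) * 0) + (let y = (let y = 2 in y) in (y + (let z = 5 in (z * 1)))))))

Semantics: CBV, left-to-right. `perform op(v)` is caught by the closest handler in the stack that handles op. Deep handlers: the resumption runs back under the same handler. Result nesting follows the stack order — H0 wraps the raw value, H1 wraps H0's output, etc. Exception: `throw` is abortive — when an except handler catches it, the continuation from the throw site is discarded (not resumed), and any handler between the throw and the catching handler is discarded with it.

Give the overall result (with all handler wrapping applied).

Answer: [12, 12, 12, 12, 12, 12]

Evaluation trace:
choose[6, 4] @ H1
  branch[0] choose=6:
    choose[4, 5, 5] @ H1
      branch[0] choose=4:
        throw(1) @ H0 caught ⇒ 12
        H1 returns [12]
      branch[1] choose=5:
        throw(1) @ H0 caught ⇒ 12
        H1 returns [12]
      branch[2] choose=5:
        throw(1) @ H0 caught ⇒ 12
        H1 returns [12]
  branch[1] choose=4:
    choose[4, 5, 5] @ H1
      branch[0] choose=4:
        throw(1) @ H0 caught ⇒ 12
        H1 returns [12]
      branch[1] choose=5:
        throw(1) @ H0 caught ⇒ 12
        H1 returns [12]
      branch[2] choose=5:
        throw(1) @ H0 caught ⇒ 12
        H1 returns [12]
= [12, 12, 12, 12, 12, 12]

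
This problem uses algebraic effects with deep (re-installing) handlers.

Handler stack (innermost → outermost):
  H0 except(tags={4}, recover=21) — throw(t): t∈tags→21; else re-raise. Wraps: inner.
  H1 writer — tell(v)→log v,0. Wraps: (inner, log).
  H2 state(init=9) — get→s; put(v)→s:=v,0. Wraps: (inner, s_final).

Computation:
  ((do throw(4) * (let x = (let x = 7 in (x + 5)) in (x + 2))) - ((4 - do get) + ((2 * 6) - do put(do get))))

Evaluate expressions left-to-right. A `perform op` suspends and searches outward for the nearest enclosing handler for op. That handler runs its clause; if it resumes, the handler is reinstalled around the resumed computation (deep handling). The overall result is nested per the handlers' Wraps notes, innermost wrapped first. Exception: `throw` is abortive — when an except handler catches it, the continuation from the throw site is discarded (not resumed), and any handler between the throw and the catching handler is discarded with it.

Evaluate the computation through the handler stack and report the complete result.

Answer: ((21, ()), 9)

Evaluation trace:
throw(4) @ H0 caught ⇒ 21
H1 returns (21, ())
H2 returns ((21, ()), 9)
= ((21, ()), 9)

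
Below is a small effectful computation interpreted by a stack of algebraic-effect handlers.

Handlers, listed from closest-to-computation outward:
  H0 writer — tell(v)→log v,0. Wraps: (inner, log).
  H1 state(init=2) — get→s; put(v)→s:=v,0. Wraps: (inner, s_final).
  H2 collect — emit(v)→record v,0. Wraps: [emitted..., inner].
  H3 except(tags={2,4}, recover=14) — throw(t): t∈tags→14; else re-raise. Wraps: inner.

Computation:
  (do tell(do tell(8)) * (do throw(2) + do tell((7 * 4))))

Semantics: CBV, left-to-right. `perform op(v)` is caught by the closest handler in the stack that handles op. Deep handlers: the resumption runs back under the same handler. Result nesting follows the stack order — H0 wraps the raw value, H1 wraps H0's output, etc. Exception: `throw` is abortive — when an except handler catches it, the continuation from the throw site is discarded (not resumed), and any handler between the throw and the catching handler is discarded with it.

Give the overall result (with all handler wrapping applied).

Evaluation trace:
tell(8) @ H0 ⇒ log+=8
tell(0) @ H0 ⇒ log+=0
throw(2) @ H3 caught ⇒ 14
= 14

Answer: 14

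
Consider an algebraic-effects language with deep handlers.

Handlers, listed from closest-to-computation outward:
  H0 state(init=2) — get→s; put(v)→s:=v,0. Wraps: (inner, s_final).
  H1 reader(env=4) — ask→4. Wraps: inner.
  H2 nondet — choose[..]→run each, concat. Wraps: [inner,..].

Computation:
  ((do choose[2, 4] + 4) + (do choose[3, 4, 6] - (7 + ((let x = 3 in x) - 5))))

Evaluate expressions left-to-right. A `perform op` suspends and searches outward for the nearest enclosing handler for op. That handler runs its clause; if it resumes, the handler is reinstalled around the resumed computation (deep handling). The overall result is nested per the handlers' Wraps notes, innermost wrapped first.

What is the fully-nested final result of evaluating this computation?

Step-by-step:
choose[2, 4] @ H2
  branch[0] choose=2:
    choose[3, 4, 6] @ H2
      branch[0] choose=3:
        H0 returns (4, 2)
        H1 returns (4, 2)
        H2 returns [(4, 2)]
      branch[1] choose=4:
        H0 returns (5, 2)
        H1 returns (5, 2)
        H2 returns [(5, 2)]
      branch[2] choose=6:
        H0 returns (7, 2)
        H1 returns (7, 2)
        H2 returns [(7, 2)]
  branch[1] choose=4:
    choose[3, 4, 6] @ H2
      branch[0] choose=3:
        H0 returns (6, 2)
        H1 returns (6, 2)
        H2 returns [(6, 2)]
      branch[1] choose=4:
        H0 returns (7, 2)
        H1 returns (7, 2)
        H2 returns [(7, 2)]
      branch[2] choose=6:
        H0 returns (9, 2)
        H1 returns (9, 2)
        H2 returns [(9, 2)]
= [(4, 2), (5, 2), (7, 2), (6, 2), (7, 2), (9, 2)]

Answer: [(4, 2), (5, 2), (7, 2), (6, 2), (7, 2), (9, 2)]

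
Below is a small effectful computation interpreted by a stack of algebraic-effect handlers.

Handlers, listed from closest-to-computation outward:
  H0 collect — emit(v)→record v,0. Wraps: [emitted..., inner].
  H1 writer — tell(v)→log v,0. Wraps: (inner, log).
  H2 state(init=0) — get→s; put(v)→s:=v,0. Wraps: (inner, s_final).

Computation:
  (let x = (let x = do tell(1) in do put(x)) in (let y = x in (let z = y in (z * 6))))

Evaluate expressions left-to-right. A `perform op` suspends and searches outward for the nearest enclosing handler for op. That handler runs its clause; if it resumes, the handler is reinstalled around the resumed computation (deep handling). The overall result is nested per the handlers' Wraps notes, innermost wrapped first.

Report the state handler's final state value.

Evaluation trace:
tell(1) @ H1 ⇒ log+=1
put(0) @ H2 ⇒ s:=0
H0 returns [0]
H1 returns ([0], (1))
H2 returns (([0], (1)), 0)
= (([0], (1)), 0)

Answer: 0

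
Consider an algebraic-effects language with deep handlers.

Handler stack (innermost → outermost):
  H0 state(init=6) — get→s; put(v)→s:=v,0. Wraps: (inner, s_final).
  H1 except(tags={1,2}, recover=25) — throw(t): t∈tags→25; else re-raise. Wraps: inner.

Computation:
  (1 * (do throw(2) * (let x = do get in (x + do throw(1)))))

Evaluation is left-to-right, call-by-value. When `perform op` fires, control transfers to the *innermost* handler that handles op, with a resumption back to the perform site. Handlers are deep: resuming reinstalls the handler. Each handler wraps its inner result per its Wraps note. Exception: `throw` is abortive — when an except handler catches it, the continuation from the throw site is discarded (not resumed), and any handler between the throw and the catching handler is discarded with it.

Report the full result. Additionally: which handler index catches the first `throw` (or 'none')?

Step-by-step:
throw(2) @ H1 caught ⇒ 25
= 25

Answer: 25 ; first throw caught by: H1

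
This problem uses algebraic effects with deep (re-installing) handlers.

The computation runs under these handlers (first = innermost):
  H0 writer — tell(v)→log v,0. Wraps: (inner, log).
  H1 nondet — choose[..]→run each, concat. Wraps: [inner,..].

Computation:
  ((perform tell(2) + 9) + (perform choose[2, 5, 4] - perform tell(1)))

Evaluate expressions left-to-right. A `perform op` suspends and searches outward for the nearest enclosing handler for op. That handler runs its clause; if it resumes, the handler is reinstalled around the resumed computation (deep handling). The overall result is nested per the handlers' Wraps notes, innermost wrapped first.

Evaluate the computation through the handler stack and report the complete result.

Evaluation trace:
tell(2) @ H0 ⇒ log+=2
choose[2, 5, 4] @ H1
  branch[0] choose=2:
    tell(1) @ H0 ⇒ log+=1
    H0 returns (11, (2, 1))
    H1 returns [(11, (2, 1))]
  branch[1] choose=5:
    tell(1) @ H0 ⇒ log+=1
    H0 returns (14, (2, 1))
    H1 returns [(14, (2, 1))]
  branch[2] choose=4:
    tell(1) @ H0 ⇒ log+=1
    H0 returns (13, (2, 1))
    H1 returns [(13, (2, 1))]
= [(11, (2, 1)), (14, (2, 1)), (13, (2, 1))]

Answer: [(11, (2, 1)), (14, (2, 1)), (13, (2, 1))]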